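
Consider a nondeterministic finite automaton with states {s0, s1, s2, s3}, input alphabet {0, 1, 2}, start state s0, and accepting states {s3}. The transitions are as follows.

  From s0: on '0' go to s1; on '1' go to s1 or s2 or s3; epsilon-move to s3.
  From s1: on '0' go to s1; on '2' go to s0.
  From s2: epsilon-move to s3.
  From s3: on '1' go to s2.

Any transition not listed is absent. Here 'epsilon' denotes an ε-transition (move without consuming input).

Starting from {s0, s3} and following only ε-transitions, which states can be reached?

{s0, s3}

Begin with {s0, s3}.
No ε-moves leave this set, so the closure equals the set itself.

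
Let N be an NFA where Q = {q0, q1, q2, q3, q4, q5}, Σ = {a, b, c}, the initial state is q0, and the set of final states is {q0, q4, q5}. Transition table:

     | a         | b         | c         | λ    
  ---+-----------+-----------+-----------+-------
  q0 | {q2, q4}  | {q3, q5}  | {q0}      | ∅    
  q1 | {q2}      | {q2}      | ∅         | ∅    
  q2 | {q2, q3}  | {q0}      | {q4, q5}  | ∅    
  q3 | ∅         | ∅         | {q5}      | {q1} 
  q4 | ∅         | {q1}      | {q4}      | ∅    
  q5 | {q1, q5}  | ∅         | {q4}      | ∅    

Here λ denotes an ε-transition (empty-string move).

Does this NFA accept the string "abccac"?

Yes

Start in {q0}.
Read 'a': q0→{q2, q4}; now {q2, q4}.
Read 'b': q2→{q0}, q4→{q1}; now {q0, q1}.
Read 'c': q0→{q0}, q1→∅; now {q0}.
Read 'c': q0→{q0}; now {q0}.
Read 'a': q0→{q2, q4}; now {q2, q4}.
Read 'c': q2→{q4, q5}, q4→{q4}; now {q4, q5}.
The final set {q4, q5} contains the accepting states q4, q5.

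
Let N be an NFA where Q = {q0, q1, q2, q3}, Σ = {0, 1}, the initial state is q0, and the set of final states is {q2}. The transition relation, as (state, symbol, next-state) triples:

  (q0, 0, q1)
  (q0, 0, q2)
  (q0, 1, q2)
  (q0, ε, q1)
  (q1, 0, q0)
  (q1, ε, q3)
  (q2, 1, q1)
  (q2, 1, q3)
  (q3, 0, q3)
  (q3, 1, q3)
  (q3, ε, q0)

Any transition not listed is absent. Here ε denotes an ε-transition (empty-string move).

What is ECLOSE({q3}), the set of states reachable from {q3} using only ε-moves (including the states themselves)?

Begin with {q3}.
ε-move q3 → q0; add q0.
ε-move q0 → q1; add q1.

{q0, q1, q3}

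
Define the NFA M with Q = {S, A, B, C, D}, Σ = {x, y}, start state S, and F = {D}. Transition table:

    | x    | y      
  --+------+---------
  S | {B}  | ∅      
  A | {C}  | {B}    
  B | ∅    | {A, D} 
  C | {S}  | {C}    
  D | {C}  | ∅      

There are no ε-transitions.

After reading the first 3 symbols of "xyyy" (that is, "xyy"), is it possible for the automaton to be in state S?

Start in {S}.
Read 'x': S→{B}; now {B}.
Read 'y': B→{A, D}; now {A, D}.
Read 'y': A→{B}, D→∅; now {B}.
State S is not in {B}.

No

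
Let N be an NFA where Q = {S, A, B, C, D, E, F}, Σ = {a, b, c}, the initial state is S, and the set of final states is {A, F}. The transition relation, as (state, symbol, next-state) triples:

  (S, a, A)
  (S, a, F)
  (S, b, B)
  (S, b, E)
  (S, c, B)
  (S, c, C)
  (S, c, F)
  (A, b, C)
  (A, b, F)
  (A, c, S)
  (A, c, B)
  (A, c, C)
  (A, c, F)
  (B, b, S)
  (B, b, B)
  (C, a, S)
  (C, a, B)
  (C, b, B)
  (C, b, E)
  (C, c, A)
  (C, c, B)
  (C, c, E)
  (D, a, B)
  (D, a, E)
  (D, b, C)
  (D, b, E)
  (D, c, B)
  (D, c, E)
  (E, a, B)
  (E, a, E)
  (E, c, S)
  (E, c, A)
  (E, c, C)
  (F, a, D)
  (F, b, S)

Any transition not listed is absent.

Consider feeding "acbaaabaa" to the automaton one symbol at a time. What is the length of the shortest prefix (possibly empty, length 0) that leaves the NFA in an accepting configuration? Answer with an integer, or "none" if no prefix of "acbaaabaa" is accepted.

Start in {S}.
Read 'a': S→{A, F}; now {A, F}.
None of the earlier sets intersect F, but {A, F} does.

1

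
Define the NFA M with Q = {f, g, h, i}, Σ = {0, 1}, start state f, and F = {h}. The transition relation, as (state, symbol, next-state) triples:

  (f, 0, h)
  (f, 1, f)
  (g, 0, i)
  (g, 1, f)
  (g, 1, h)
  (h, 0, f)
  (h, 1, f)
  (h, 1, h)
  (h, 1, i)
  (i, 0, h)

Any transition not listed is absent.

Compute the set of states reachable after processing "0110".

{f, h}

Start in {f}.
Read '0': {f} → {h}.
Read '1': {h} → {f, h, i}.
Read '1': {f, h, i} → {f, h, i}.
Read '0': {f, h, i} → {f, h}.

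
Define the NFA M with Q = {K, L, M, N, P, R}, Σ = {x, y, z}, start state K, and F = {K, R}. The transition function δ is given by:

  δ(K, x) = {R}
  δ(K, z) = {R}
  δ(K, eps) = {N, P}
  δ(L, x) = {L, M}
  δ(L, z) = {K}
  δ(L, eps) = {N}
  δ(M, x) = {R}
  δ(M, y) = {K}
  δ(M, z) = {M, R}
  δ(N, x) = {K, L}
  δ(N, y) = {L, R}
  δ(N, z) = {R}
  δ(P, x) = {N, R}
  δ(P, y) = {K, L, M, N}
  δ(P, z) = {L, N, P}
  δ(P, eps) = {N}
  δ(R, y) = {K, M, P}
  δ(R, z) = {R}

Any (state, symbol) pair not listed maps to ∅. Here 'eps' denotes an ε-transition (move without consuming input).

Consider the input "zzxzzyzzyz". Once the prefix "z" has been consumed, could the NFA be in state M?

No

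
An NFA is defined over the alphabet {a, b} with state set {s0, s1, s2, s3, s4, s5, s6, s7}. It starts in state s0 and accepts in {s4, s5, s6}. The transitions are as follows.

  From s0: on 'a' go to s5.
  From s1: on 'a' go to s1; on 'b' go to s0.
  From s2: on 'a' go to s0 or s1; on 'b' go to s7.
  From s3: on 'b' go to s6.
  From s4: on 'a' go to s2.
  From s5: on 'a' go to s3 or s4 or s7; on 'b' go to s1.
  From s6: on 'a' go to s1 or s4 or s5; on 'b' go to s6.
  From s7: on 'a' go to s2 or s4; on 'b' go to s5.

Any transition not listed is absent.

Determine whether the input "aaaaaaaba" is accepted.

Yes

Start in {s0}.
Read 'a': {s0} → {s5}.
Read 'a': {s5} → {s3, s4, s7}.
Read 'a': {s3, s4, s7} → {s2, s4}.
Read 'a': {s2, s4} → {s0, s1, s2}.
Read 'a': {s0, s1, s2} → {s0, s1, s5}.
Read 'a': {s0, s1, s5} → {s1, s3, s4, s5, s7}.
Read 'a': {s1, s3, s4, s5, s7} → {s1, s2, s3, s4, s7}.
Read 'b': {s1, s2, s3, s4, s7} → {s0, s5, s6, s7}.
Read 'a': {s0, s5, s6, s7} → {s1, s2, s3, s4, s5, s7}.
The final set {s1, s2, s3, s4, s5, s7} contains the accepting states s4, s5.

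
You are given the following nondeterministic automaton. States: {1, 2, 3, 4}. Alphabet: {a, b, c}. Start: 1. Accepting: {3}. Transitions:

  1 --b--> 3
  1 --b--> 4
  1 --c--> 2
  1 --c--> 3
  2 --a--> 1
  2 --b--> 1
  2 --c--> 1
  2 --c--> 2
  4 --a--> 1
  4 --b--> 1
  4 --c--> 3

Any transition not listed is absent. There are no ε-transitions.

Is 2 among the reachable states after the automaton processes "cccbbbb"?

Start in {1}.
Read 'c': 1→{2, 3}; now {2, 3}.
Read 'c': 2→{1, 2}, 3→∅; now {1, 2}.
Read 'c': 1→{2, 3}, 2→{1, 2}; now {1, 2, 3}.
Read 'b': 1→{3, 4}, 2→{1}, 3→∅; now {1, 3, 4}.
Read 'b': 1→{3, 4}, 3→∅, 4→{1}; now {1, 3, 4}.
Read 'b': 1→{3, 4}, 3→∅, 4→{1}; now {1, 3, 4}.
Read 'b': 1→{3, 4}, 3→∅, 4→{1}; now {1, 3, 4}.
State 2 is not in {1, 3, 4}.

No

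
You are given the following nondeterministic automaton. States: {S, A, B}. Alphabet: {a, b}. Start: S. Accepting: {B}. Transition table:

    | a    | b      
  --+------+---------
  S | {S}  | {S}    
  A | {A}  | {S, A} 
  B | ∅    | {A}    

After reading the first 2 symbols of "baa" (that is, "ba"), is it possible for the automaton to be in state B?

Start in {S}.
Read 'b': {S} → {S}.
Read 'a': {S} → {S}.
State B is not in {S}.

No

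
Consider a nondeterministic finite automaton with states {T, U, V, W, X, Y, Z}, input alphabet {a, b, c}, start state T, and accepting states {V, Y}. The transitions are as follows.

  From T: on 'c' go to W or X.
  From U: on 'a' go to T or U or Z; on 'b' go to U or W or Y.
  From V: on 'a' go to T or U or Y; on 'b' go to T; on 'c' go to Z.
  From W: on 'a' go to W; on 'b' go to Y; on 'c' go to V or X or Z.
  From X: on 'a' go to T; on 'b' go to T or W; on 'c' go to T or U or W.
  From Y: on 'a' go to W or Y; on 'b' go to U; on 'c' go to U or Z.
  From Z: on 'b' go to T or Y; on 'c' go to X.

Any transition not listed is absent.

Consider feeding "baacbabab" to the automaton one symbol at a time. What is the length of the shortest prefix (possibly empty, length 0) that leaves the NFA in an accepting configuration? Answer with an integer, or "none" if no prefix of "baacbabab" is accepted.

Start in {T}.
Read 'b': {T} → ∅.
The set is empty and remains empty for the remaining 8 symbols.
No reachable set along the way intersects F.

none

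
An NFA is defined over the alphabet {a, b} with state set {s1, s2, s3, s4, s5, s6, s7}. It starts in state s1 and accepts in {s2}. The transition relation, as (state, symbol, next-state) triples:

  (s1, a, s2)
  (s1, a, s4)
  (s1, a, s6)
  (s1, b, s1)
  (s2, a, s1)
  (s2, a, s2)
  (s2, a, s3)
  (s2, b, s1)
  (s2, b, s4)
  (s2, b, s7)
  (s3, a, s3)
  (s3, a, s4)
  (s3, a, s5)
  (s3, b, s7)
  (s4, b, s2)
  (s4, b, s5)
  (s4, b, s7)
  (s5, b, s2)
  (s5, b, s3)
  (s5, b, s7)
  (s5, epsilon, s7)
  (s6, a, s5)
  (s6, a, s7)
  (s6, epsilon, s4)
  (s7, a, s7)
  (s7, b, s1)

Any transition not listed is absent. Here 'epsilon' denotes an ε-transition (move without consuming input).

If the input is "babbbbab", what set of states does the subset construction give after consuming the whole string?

Start in {s1}.
Read 'b': s1→{s1}; now {s1}.
Read 'a': s1→{s2, s4, s6}; now {s2, s4, s6}.
Read 'b': s2→{s1, s4, s7}, s4→{s2, s5, s7}, s6→∅; now {s1, s2, s4, s5, s7}.
Read 'b': s1→{s1}, s2→{s1, s4, s7}, s4→{s2, s5, s7}, s5→{s2, s3, s7}, s7→{s1}; now {s1, s2, s3, s4, s5, s7}.
Read 'b': s1→{s1}, s2→{s1, s4, s7}, s3→{s7}, s4→{s2, s5, s7}, s5→{s2, s3, s7}, s7→{s1}; now {s1, s2, s3, s4, s5, s7}.
Read 'b': s1→{s1}, s2→{s1, s4, s7}, s3→{s7}, s4→{s2, s5, s7}, s5→{s2, s3, s7}, s7→{s1}; now {s1, s2, s3, s4, s5, s7}.
Read 'a': s1→{s2, s4, s6}, s2→{s1, s2, s3}, s3→{s3, s4, s5}, s4→∅, s5→∅, s7→{s7}; now {s1, s2, s3, s4, s5, s6, s7}.
Read 'b': s1→{s1}, s2→{s1, s4, s7}, s3→{s7}, s4→{s2, s5, s7}, s5→{s2, s3, s7}, s6→∅, s7→{s1}; now {s1, s2, s3, s4, s5, s7}.

{s1, s2, s3, s4, s5, s7}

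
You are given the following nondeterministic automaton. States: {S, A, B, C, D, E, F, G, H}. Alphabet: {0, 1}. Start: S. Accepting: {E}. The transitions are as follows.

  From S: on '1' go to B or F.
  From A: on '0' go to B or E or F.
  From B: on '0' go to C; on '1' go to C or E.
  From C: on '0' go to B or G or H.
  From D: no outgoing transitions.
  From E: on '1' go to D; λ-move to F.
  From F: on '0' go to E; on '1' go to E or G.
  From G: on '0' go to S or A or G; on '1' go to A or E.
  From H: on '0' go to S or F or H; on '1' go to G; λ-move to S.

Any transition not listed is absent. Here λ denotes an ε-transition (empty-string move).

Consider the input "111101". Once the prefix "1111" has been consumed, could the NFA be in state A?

Yes

Start in {S}.
Read '1': S→{B, F}; now {B, F}.
Read '1': B→{C, E}, F→{E, G}; union {C, E, G}; ε-closure = {C, E, F, G}.
Read '1': C→∅, E→{D}, F→{E, G}, G→{A, E}; union {A, D, E, G}; ε-closure = {A, D, E, F, G}.
Read '1': A→∅, D→∅, E→{D}, F→{E, G}, G→{A, E}; union {A, D, E, G}; ε-closure = {A, D, E, F, G}.
State A is in {A, D, E, F, G}.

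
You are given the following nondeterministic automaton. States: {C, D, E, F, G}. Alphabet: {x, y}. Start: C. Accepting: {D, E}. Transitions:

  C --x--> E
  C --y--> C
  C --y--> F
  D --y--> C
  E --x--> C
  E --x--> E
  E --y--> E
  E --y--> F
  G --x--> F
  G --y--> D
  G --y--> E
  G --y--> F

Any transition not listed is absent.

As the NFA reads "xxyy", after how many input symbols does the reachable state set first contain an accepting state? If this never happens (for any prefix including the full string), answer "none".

Start in {C}.
Read 'x': {C} → {E}.
None of the earlier sets intersect F, but {E} does.

1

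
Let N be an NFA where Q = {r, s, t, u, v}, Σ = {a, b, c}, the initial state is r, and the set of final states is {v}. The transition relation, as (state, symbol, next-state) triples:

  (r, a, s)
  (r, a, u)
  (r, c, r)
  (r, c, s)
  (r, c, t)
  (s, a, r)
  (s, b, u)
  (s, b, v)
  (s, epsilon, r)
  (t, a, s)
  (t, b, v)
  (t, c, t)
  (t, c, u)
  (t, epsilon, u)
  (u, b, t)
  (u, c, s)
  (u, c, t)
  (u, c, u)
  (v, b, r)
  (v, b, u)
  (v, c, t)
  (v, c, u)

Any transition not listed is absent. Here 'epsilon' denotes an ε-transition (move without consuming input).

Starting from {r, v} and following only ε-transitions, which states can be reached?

Begin with {r, v}.
No ε-moves leave this set, so the closure equals the set itself.

{r, v}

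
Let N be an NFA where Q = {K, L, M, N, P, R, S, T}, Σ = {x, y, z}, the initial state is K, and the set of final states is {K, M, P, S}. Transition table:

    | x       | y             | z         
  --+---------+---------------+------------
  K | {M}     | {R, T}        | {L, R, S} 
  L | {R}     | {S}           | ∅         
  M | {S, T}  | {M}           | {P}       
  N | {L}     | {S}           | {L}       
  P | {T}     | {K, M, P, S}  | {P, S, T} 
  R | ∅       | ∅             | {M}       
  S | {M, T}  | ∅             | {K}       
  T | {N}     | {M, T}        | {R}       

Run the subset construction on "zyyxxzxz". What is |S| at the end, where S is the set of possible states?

0

Start in {K}.
Read 'z': K→{L, R, S}; now {L, R, S}.
Read 'y': L→{S}, R→∅, S→∅; now {S}.
Read 'y': S→∅; now ∅.
The set is empty and remains empty for the remaining 5 symbols.
That set has 0 states.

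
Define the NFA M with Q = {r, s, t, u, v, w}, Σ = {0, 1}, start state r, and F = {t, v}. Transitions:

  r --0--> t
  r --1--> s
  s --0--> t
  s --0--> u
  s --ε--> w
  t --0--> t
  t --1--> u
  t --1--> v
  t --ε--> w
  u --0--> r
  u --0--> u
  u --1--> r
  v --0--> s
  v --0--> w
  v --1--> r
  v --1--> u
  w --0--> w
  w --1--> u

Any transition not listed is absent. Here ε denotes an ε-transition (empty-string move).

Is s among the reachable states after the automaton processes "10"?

No

Start in {r}.
Read '1': r→{s}; union {s}; ε-closure = {s, w}.
Read '0': s→{t, u}, w→{w}; now {t, u, w}.
State s is not in {t, u, w}.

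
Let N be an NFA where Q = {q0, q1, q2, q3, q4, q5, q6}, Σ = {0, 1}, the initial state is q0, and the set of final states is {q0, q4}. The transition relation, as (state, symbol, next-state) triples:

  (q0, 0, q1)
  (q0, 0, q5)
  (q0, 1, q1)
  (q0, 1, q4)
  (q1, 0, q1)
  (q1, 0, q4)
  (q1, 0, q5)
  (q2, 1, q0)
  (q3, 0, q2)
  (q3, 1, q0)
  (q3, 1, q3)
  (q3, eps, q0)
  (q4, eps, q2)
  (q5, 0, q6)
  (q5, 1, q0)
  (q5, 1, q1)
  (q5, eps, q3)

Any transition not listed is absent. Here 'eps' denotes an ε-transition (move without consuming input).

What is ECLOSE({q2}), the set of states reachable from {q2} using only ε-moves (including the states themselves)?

Begin with {q2}.
No ε-moves leave this set, so the closure equals the set itself.

{q2}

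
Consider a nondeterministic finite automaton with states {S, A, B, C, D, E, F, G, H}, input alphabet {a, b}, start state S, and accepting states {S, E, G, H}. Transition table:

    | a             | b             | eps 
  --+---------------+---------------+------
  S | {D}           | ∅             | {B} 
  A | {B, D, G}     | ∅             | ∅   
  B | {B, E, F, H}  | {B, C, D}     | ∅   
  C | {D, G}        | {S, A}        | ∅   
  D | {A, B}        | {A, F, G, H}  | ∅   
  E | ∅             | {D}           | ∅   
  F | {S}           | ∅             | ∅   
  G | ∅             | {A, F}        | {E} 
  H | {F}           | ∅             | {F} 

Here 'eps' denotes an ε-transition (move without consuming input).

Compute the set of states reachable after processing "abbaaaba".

{S, A, B, D, E, F, G, H}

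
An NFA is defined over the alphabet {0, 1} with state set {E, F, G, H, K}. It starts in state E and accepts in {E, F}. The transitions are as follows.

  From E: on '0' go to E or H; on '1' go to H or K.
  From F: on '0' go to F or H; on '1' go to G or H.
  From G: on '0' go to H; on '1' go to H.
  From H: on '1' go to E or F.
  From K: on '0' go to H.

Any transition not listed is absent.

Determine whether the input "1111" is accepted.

Yes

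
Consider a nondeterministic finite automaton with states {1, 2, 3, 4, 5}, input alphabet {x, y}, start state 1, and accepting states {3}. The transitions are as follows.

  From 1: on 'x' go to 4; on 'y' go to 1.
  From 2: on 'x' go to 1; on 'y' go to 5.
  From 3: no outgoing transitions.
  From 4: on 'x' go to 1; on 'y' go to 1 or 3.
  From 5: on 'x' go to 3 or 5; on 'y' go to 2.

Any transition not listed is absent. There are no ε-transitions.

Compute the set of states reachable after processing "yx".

Start in {1}.
Read 'y': 1→{1}; now {1}.
Read 'x': 1→{4}; now {4}.

{4}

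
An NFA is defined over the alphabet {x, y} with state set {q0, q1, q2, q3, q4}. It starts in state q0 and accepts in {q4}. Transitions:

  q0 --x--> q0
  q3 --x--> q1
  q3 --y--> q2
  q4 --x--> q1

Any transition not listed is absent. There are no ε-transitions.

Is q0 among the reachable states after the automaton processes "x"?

Start in {q0}.
Read 'x': q0→{q0}; now {q0}.
State q0 is in {q0}.

Yes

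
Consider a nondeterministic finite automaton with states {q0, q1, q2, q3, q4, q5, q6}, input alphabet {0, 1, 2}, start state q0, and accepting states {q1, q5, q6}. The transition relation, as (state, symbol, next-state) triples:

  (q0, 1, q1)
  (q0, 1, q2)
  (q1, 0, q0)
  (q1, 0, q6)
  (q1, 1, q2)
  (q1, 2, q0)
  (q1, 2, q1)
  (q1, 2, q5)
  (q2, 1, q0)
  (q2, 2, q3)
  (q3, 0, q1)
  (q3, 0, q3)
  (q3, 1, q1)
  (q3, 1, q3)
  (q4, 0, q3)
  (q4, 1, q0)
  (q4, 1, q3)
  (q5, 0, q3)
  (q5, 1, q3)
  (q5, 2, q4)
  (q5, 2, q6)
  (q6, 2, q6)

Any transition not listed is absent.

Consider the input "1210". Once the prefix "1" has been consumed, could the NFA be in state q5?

Start in {q0}.
Read '1': q0→{q1, q2}; now {q1, q2}.
State q5 is not in {q1, q2}.

No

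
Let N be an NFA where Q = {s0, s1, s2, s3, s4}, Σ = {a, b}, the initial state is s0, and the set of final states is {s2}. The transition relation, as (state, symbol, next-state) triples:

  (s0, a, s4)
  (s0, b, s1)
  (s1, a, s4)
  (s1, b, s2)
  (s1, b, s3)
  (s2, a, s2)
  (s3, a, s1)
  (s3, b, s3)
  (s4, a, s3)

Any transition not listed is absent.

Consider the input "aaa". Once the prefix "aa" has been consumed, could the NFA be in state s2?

Start in {s0}.
Read 'a': {s0} → {s4}.
Read 'a': {s4} → {s3}.
State s2 is not in {s3}.

No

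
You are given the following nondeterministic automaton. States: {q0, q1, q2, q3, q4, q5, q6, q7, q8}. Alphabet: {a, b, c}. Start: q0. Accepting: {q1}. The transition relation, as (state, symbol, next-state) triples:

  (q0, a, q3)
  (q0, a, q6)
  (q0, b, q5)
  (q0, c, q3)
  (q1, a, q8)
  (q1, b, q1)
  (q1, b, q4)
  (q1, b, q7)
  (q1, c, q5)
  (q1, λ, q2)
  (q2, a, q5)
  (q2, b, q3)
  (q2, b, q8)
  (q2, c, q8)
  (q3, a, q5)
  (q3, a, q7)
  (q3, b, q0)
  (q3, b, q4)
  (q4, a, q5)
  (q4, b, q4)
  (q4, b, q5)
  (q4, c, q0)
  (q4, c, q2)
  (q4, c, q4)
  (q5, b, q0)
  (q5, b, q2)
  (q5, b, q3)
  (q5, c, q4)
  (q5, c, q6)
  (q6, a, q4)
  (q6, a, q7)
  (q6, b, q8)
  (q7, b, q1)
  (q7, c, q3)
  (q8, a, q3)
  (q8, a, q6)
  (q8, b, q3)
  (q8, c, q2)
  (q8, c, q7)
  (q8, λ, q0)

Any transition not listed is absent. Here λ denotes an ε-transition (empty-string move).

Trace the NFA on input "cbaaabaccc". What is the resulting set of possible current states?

Start in {q0}.
Read 'c': {q0} → {q3}.
Read 'b': {q3} → {q0, q4}.
Read 'a': {q0, q4} → {q3, q5, q6}.
Read 'a': {q3, q5, q6} → {q4, q5, q7}.
Read 'a': {q4, q5, q7} → {q5}.
Read 'b': {q5} → {q0, q2, q3}.
Read 'a': {q0, q2, q3} → {q3, q5, q6, q7}.
Read 'c': {q3, q5, q6, q7} → {q3, q4, q6}.
Read 'c': {q3, q4, q6} → {q0, q2, q4}.
Read 'c': {q0, q2, q4} → {q0, q2, q3, q4, q8}.

{q0, q2, q3, q4, q8}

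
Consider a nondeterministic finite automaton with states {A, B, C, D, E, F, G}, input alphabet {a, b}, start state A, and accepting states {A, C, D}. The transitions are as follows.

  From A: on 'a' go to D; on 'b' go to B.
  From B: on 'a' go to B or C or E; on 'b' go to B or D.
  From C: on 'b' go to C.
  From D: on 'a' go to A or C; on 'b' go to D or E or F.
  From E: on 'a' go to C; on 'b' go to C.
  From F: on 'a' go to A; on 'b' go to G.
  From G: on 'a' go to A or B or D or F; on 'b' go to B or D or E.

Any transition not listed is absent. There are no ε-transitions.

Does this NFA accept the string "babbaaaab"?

Yes

Start in {A}.
Read 'b': {A} → {B}.
Read 'a': {B} → {B, C, E}.
Read 'b': {B, C, E} → {B, C, D}.
Read 'b': {B, C, D} → {B, C, D, E, F}.
Read 'a': {B, C, D, E, F} → {A, B, C, E}.
Read 'a': {A, B, C, E} → {B, C, D, E}.
Read 'a': {B, C, D, E} → {A, B, C, E}.
Read 'a': {A, B, C, E} → {B, C, D, E}.
Read 'b': {B, C, D, E} → {B, C, D, E, F}.
The final set {B, C, D, E, F} contains the accepting states C, D.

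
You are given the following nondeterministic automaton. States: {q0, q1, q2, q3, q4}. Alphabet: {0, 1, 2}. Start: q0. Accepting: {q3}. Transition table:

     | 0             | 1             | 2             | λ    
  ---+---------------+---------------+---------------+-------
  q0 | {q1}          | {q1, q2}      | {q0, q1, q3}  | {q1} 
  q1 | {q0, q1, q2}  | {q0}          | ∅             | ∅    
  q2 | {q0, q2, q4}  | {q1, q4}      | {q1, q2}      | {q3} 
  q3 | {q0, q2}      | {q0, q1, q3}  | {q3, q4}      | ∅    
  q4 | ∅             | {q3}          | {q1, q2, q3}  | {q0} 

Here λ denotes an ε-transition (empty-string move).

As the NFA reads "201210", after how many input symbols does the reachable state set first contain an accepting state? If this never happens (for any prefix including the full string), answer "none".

Start: ε-closure({q0}) = {q0, q1}.
Read '2': q0→{q0, q1, q3}, q1→∅; now {q0, q1, q3}.
None of the earlier sets intersect F, but {q0, q1, q3} does.

1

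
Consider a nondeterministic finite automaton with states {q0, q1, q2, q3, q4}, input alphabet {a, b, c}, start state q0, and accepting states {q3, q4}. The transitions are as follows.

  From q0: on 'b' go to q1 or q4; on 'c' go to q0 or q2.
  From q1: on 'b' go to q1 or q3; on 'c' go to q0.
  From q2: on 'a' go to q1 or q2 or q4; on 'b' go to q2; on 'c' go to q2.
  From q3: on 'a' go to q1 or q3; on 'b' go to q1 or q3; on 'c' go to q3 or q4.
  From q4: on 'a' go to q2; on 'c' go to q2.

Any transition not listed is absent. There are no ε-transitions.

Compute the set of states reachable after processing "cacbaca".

{q1, q2, q4}

Start in {q0}.
Read 'c': q0→{q0, q2}; now {q0, q2}.
Read 'a': q0→∅, q2→{q1, q2, q4}; now {q1, q2, q4}.
Read 'c': q1→{q0}, q2→{q2}, q4→{q2}; now {q0, q2}.
Read 'b': q0→{q1, q4}, q2→{q2}; now {q1, q2, q4}.
Read 'a': q1→∅, q2→{q1, q2, q4}, q4→{q2}; now {q1, q2, q4}.
Read 'c': q1→{q0}, q2→{q2}, q4→{q2}; now {q0, q2}.
Read 'a': q0→∅, q2→{q1, q2, q4}; now {q1, q2, q4}.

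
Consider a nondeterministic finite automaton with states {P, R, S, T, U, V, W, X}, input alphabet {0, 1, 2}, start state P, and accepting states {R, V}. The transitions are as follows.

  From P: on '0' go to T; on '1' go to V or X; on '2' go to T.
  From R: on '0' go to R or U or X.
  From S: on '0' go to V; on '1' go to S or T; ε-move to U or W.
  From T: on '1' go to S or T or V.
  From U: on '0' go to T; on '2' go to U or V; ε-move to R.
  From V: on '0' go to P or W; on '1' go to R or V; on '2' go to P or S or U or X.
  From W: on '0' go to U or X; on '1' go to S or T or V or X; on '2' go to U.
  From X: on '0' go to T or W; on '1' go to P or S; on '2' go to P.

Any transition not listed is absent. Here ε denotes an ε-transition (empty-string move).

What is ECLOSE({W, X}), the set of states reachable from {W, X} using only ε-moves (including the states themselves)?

{W, X}

Begin with {W, X}.
No ε-moves leave this set, so the closure equals the set itself.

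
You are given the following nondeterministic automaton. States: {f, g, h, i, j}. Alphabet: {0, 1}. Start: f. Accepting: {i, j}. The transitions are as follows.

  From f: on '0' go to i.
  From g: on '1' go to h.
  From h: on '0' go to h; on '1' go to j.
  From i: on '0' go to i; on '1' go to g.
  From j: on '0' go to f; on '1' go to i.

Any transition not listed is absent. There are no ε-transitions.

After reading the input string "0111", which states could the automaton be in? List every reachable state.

{j}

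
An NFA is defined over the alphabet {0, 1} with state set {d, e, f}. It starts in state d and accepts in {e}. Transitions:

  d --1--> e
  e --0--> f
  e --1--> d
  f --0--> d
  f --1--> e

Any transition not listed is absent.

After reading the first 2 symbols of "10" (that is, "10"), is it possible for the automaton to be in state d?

No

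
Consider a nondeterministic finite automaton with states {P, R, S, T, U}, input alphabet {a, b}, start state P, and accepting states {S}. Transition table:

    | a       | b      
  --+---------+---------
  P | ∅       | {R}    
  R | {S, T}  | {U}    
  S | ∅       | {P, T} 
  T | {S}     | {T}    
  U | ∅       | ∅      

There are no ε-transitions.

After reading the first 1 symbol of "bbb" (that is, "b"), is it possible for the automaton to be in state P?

Start in {P}.
Read 'b': {P} → {R}.
State P is not in {R}.

No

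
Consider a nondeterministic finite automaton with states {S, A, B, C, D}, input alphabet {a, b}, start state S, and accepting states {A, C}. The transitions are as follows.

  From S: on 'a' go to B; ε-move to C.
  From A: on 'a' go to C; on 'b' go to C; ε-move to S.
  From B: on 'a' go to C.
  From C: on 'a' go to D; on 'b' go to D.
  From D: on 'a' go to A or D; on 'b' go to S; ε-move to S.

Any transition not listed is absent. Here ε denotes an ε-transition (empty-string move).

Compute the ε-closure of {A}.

Begin with {A}.
ε-move A → S; add S.
ε-move S → C; add C.

{S, A, C}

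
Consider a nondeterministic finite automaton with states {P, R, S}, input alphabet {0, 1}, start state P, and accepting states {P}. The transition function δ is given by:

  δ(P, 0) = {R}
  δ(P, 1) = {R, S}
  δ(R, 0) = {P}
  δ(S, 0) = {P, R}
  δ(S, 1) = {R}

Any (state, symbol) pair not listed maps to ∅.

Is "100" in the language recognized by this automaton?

Start in {P}.
Read '1': {P} → {R, S}.
Read '0': {R, S} → {P, R}.
Read '0': {P, R} → {P, R}.
The final set {P, R} contains the accepting state P.

Yes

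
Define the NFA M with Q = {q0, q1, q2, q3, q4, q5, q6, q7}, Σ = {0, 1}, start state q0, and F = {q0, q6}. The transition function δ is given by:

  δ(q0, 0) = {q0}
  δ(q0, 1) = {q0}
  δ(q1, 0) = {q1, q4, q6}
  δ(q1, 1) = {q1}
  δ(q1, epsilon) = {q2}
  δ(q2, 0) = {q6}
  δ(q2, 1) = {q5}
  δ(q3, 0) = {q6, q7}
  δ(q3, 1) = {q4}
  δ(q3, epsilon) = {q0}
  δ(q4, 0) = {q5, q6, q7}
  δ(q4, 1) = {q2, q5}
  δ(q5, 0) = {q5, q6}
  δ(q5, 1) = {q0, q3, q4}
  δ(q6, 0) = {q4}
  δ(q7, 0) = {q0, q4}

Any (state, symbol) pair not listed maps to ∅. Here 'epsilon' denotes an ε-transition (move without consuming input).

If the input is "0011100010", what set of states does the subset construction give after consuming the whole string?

Start in {q0}.
Read '0': {q0} → {q0}.
Read '0': {q0} → {q0}.
Read '1': {q0} → {q0}.
Read '1': {q0} → {q0}.
Read '1': {q0} → {q0}.
Read '0': {q0} → {q0}.
Read '0': {q0} → {q0}.
Read '0': {q0} → {q0}.
Read '1': {q0} → {q0}.
Read '0': {q0} → {q0}.

{q0}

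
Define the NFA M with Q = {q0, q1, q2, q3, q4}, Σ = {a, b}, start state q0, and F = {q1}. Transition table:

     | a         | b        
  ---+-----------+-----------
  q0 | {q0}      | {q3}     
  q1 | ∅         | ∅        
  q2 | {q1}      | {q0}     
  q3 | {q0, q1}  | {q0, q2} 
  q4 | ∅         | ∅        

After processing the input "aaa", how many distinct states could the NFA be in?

Start in {q0}.
Read 'a': q0→{q0}; now {q0}.
Read 'a': q0→{q0}; now {q0}.
Read 'a': q0→{q0}; now {q0}.
That set has 1 state.

1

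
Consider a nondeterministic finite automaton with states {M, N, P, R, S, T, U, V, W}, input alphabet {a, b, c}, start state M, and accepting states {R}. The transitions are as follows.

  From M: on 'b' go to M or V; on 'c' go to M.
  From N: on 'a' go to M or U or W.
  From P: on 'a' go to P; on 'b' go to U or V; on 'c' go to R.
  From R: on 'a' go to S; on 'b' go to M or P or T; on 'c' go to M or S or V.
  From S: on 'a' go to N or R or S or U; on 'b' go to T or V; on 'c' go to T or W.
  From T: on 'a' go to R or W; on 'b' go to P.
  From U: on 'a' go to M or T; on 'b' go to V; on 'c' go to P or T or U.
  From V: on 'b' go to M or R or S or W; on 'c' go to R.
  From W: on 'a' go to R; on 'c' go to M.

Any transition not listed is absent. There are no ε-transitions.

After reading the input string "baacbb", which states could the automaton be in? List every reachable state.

Start in {M}.
Read 'b': M→{M, V}; now {M, V}.
Read 'a': M→∅, V→∅; now ∅.
The set is empty and remains empty for the remaining 4 symbols.

∅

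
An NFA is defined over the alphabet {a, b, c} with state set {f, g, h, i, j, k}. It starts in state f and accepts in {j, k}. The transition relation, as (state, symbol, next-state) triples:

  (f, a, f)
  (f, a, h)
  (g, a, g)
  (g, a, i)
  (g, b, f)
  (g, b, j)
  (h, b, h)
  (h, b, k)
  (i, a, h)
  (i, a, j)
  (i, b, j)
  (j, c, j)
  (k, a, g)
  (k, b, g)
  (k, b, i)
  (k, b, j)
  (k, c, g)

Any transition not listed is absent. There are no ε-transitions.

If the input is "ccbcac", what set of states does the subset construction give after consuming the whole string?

∅

Start in {f}.
Read 'c': f→∅; now ∅.
The set is empty and remains empty for the remaining 5 symbols.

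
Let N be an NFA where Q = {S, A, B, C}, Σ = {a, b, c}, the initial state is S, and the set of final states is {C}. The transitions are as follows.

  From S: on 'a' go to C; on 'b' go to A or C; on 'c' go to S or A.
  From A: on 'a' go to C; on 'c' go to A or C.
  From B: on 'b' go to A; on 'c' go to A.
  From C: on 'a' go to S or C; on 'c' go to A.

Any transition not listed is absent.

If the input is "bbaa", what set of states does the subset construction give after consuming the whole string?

∅

Start in {S}.
Read 'b': S→{A, C}; now {A, C}.
Read 'b': A→∅, C→∅; now ∅.
The set is empty and remains empty for the remaining 2 symbols.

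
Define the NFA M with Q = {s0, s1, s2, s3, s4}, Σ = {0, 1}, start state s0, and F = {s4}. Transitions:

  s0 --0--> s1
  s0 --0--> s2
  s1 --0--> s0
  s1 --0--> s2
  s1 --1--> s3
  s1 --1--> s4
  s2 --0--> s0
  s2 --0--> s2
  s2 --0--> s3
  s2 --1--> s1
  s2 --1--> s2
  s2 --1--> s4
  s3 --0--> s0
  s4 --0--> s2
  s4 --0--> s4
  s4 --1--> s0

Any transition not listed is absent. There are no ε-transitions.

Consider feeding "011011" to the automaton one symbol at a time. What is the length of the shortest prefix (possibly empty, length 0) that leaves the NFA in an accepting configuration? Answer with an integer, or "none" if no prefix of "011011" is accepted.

2

Start in {s0}.
Read '0': {s0} → {s1, s2}.
Read '1': {s1, s2} → {s1, s2, s3, s4}.
None of the earlier sets intersect F, but {s1, s2, s3, s4} does.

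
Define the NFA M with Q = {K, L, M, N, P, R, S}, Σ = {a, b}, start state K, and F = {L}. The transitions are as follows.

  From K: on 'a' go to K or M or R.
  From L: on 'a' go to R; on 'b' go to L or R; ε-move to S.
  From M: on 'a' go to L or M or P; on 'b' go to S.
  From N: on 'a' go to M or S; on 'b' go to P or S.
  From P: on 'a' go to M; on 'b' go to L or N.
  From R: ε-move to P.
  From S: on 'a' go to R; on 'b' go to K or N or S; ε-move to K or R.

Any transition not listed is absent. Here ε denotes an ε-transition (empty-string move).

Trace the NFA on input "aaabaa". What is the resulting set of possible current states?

{K, L, M, P, R, S}

Start in {K}.
Read 'a': {K} → {K, M, P, R}.
Read 'a': {K, M, P, R} → {K, L, M, P, R, S}.
Read 'a': {K, L, M, P, R, S} → {K, L, M, P, R, S}.
Read 'b': {K, L, M, P, R, S} → {K, L, N, P, R, S}.
Read 'a': {K, L, N, P, R, S} → {K, M, P, R, S}.
Read 'a': {K, M, P, R, S} → {K, L, M, P, R, S}.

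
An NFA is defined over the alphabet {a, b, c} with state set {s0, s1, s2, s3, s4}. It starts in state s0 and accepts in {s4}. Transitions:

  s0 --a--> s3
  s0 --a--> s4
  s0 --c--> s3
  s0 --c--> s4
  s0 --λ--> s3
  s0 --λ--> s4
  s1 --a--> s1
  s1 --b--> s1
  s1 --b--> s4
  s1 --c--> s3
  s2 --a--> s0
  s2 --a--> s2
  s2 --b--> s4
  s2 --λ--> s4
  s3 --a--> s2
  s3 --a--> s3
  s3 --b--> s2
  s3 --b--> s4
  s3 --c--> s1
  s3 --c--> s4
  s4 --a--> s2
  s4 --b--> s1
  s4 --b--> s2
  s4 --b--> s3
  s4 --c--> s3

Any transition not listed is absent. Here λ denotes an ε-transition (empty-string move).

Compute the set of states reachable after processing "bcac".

Start: ε-closure({s0}) = {s0, s3, s4}.
Read 'b': s0→∅, s3→{s2, s4}, s4→{s1, s2, s3}; now {s1, s2, s3, s4}.
Read 'c': s1→{s3}, s2→∅, s3→{s1, s4}, s4→{s3}; now {s1, s3, s4}.
Read 'a': s1→{s1}, s3→{s2, s3}, s4→{s2}; union {s1, s2, s3}; ε-closure = {s1, s2, s3, s4}.
Read 'c': s1→{s3}, s2→∅, s3→{s1, s4}, s4→{s3}; now {s1, s3, s4}.

{s1, s3, s4}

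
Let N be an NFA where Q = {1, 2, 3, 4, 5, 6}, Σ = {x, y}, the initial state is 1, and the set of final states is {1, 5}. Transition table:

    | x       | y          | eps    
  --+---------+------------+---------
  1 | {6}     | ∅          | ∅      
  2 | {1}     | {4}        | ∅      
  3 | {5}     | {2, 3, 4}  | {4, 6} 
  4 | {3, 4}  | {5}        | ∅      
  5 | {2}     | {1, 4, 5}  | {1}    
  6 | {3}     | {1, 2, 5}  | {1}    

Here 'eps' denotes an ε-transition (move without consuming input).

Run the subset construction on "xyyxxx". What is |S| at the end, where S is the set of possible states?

Start in {1}.
Read 'x': 1→{6}; union {6}; ε-closure = {1, 6}.
Read 'y': 1→∅, 6→{1, 2, 5}; now {1, 2, 5}.
Read 'y': 1→∅, 2→{4}, 5→{1, 4, 5}; now {1, 4, 5}.
Read 'x': 1→{6}, 4→{3, 4}, 5→{2}; union {2, 3, 4, 6}; ε-closure = {1, 2, 3, 4, 6}.
Read 'x': 1→{6}, 2→{1}, 3→{5}, 4→{3, 4}, 6→{3}; now {1, 3, 4, 5, 6}.
Read 'x': 1→{6}, 3→{5}, 4→{3, 4}, 5→{2}, 6→{3}; union {2, 3, 4, 5, 6}; ε-closure = {1, 2, 3, 4, 5, 6}.
That set has 6 states.

6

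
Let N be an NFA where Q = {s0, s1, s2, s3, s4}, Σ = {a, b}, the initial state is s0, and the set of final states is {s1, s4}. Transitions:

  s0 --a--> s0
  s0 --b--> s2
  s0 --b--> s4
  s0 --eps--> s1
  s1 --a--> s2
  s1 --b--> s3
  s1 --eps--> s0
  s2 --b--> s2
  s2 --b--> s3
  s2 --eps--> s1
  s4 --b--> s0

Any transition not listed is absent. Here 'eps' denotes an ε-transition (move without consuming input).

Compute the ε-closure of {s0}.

{s0, s1}

Begin with {s0}.
ε-move s0 → s1; add s1.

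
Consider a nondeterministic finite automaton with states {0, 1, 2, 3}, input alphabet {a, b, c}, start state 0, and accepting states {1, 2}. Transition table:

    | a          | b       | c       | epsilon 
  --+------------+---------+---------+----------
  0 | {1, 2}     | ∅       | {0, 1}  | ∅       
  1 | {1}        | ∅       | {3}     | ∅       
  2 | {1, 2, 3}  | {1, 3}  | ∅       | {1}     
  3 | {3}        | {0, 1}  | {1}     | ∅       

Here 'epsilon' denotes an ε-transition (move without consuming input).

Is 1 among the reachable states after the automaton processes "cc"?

Start in {0}.
Read 'c': {0} → {0, 1}.
Read 'c': {0, 1} → {0, 1, 3}.
State 1 is in {0, 1, 3}.

Yes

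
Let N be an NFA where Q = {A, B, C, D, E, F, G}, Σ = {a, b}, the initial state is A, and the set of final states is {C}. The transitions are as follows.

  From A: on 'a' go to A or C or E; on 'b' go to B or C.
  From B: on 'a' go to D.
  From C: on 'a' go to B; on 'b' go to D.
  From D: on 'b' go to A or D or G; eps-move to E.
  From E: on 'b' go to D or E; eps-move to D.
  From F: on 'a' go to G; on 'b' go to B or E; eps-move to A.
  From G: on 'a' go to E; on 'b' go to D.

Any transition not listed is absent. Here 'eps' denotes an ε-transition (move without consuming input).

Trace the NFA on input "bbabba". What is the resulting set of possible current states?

Start in {A}.
Read 'b': A→{B, C}; now {B, C}.
Read 'b': B→∅, C→{D}; union {D}; ε-closure = {D, E}.
Read 'a': D→∅, E→∅; now ∅.
The set is empty and remains empty for the remaining 3 symbols.

∅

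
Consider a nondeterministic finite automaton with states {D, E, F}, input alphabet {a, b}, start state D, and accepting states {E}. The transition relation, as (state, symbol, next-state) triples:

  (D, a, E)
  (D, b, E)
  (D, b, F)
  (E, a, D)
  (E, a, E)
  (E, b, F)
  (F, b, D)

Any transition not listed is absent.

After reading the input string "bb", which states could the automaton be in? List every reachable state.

{D, F}

Start in {D}.
Read 'b': D→{E, F}; now {E, F}.
Read 'b': E→{F}, F→{D}; now {D, F}.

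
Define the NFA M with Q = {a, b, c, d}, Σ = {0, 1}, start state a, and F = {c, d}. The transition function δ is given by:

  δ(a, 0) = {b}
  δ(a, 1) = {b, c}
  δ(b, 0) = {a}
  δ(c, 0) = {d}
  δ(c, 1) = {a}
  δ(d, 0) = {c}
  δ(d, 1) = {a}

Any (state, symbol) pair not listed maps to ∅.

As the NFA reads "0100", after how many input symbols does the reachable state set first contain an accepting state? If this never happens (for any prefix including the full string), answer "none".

none

Start in {a}.
Read '0': {a} → {b}.
Read '1': {b} → ∅.
The set is empty and remains empty for the remaining 2 symbols.
No reachable set along the way intersects F.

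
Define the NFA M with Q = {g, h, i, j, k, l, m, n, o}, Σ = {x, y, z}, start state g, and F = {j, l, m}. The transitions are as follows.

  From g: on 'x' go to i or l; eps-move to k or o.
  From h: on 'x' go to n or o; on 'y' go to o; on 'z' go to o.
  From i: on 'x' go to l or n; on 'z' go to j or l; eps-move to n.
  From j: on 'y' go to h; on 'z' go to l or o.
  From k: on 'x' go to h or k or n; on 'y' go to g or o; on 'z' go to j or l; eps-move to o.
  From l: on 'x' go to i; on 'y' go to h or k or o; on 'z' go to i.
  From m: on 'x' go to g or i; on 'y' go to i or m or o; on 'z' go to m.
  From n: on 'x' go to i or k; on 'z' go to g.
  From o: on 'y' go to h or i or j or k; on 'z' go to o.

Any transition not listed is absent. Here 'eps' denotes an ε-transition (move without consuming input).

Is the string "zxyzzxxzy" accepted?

No

Start: ε-closure({g}) = {g, k, o}.
Read 'z': {g, k, o} → {j, l, o}.
Read 'x': {j, l, o} → {i, n}.
Read 'y': {i, n} → ∅.
The set is empty and remains empty for the remaining 6 symbols.
The final set ∅ contains no accepting state.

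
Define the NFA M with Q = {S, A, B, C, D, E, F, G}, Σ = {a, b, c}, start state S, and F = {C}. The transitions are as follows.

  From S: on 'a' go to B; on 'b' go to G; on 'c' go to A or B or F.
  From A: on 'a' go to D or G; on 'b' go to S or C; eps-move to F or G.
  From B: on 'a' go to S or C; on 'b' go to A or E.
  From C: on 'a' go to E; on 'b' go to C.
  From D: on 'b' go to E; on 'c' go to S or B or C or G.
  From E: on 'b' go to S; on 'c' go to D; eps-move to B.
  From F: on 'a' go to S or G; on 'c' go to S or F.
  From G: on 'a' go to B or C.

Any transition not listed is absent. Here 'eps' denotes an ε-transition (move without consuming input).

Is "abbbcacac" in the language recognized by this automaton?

Start in {S}.
Read 'a': S→{B}; now {B}.
Read 'b': B→{A, E}; union {A, E}; ε-closure = {A, B, E, F, G}.
Read 'b': A→{S, C}, B→{A, E}, E→{S}, F→∅, G→∅; union {S, A, C, E}; ε-closure = {S, A, B, C, E, F, G}.
Read 'b': S→{G}, A→{S, C}, B→{A, E}, C→{C}, E→{S}, F→∅, G→∅; union {S, A, C, E, G}; ε-closure = {S, A, B, C, E, F, G}.
Read 'c': S→{A, B, F}, A→∅, B→∅, C→∅, E→{D}, F→{S, F}, G→∅; union {S, A, B, D, F}; ε-closure = {S, A, B, D, F, G}.
Read 'a': S→{B}, A→{D, G}, B→{S, C}, D→∅, F→{S, G}, G→{B, C}; now {S, B, C, D, G}.
Read 'c': S→{A, B, F}, B→∅, C→∅, D→{S, B, C, G}, G→∅; now {S, A, B, C, F, G}.
Read 'a': S→{B}, A→{D, G}, B→{S, C}, C→{E}, F→{S, G}, G→{B, C}; now {S, B, C, D, E, G}.
Read 'c': S→{A, B, F}, B→∅, C→∅, D→{S, B, C, G}, E→{D}, G→∅; now {S, A, B, C, D, F, G}.
The final set {S, A, B, C, D, F, G} contains the accepting state C.

Yes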